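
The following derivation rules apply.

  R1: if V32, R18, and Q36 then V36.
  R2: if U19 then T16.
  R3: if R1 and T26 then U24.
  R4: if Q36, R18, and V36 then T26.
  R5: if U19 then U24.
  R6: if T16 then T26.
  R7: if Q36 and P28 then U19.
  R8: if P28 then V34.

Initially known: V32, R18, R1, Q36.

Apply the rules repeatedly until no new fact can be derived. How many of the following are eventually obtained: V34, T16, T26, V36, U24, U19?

3

From V32, R18, and Q36, R1 gives V36.
From Q36, R18, and V36, R4 gives T26.
R1 and T26 hold, so U24 follows (R3).
V34 would need P28 (R8), but P28 is never established.
T16 would need U19 (R2), but U19 is never established.
T26: reached.
V36: reached.
U24: reached.
U19 would need Q36 and P28 (R7), but P28 is never established.
Reached: T26, V36, and U24 — 3 of the 6.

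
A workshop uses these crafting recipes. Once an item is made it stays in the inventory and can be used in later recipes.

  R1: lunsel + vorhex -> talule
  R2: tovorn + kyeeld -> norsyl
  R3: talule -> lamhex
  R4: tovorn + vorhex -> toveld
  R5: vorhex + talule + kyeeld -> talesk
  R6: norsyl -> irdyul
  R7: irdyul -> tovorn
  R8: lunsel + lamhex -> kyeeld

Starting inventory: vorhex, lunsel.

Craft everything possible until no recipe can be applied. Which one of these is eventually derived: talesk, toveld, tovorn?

lunsel + vorhex -> talule (R1).
talule -> lamhex (R3).
Using R8, lunsel and lamhex make kyeeld.
Using R5, vorhex, talule, and kyeeld make talesk.
toveld would need tovorn and vorhex (R4), but tovorn is never obtained. tovorn would need irdyul (R7), but irdyul is never obtained.

talesk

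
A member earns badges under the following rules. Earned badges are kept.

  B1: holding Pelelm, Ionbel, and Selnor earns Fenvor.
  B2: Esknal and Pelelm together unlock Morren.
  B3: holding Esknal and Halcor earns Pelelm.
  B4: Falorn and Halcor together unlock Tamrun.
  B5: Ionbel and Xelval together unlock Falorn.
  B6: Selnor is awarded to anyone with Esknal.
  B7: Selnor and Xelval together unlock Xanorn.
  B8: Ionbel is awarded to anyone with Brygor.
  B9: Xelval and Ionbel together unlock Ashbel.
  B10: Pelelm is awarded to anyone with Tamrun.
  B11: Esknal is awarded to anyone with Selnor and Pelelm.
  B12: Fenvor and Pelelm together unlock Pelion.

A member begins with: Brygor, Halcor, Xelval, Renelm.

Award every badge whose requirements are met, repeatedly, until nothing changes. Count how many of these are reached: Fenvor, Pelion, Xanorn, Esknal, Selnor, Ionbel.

1

With Brygor, Ionbel is earned (B8).
Fenvor would need Pelelm, Ionbel, and Selnor (B1), but Selnor is never earned.
Pelion would need Fenvor and Pelelm (B12), but Fenvor is never earned.
Xanorn would need Selnor and Xelval (B7), but Selnor is never earned.
Esknal would need Selnor and Pelelm (B11), but Selnor is never earned.
Selnor would need Esknal (B6), but Esknal is never earned.
Ionbel: reached.
Reached: Ionbel — 1 of the 6.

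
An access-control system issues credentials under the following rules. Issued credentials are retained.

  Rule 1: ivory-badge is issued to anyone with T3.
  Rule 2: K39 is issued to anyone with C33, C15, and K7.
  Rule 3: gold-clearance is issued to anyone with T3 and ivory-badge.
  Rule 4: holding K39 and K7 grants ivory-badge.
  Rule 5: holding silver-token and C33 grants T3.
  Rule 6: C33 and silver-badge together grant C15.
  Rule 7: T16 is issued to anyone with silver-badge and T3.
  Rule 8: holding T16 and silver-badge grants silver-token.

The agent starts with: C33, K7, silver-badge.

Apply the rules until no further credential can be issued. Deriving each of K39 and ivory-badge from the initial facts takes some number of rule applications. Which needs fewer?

K39

K39: Holding C33 and silver-badge grants C15 (Rule 6). Holding C33, C15, and K7 grants K39 (Rule 2). [2 rule applications]
ivory-badge: Holding C33 and silver-badge grants C15 (Rule 6). Holding C33, C15, and K7 grants K39 (Rule 2). Holding K39 and K7 grants ivory-badge (Rule 4). [3 rule applications]
K39 needs fewer.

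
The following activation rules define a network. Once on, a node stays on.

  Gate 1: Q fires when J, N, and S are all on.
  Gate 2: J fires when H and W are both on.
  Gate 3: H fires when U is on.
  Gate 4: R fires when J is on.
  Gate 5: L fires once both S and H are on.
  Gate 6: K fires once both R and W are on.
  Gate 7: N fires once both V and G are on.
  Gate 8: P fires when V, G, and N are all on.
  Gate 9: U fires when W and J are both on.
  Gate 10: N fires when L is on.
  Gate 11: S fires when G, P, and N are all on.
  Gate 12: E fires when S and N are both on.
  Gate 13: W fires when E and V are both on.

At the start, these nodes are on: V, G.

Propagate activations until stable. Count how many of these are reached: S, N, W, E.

V and G are on, so N fires (Gate 7).
Gate 8: V, G, and N on → P on.
Gate 11: G, P, and N on → S on.
S and N are on, so E fires (Gate 12).
E and V are on, so W fires (Gate 13).
S: reached.
N: reached.
W: reached.
E: reached.
All 4 are reached.

4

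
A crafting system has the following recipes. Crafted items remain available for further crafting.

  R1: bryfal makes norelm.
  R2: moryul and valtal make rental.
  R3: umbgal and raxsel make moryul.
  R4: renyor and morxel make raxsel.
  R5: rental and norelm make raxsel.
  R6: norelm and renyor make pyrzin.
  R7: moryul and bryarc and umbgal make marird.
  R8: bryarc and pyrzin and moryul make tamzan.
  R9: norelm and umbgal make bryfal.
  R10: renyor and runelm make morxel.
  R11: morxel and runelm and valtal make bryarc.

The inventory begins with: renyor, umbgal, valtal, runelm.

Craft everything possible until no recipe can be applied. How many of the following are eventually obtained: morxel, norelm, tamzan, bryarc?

Using R10, renyor and runelm make morxel.
morxel and runelm and valtal → bryarc (R11).
morxel: reached.
norelm would need bryfal (R1), but bryfal is never obtained.
tamzan would need bryarc, pyrzin, and moryul (R8), but pyrzin is never obtained.
bryarc: reached.
Reached: morxel and bryarc — 2 of the 4.

2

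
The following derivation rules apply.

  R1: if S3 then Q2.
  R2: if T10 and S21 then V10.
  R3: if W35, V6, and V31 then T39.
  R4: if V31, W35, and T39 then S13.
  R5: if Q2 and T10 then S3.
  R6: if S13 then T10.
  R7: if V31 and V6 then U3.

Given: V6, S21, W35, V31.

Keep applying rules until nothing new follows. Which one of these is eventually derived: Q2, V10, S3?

V10

From W35, V6, and V31, R3 gives T39.
From V31, W35, and T39, R4 gives S13.
From S13, R6 gives T10.
From T10 and S21, R2 gives V10.
Q2 would need S3 (R1), but S3 is never established. S3 would need Q2 and T10 (R5), but Q2 is never established.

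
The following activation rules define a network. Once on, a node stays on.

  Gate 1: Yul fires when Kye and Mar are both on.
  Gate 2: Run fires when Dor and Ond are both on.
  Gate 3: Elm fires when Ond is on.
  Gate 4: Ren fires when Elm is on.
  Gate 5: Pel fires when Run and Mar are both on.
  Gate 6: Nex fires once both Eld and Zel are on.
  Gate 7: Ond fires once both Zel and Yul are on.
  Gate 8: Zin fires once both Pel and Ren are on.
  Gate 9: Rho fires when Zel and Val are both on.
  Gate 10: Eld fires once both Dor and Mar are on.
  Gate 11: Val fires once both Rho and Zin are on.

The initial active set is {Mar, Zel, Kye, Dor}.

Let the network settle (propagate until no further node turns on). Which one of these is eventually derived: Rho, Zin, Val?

Kye and Mar are on, so Yul fires (Gate 1).
Zel and Yul are on, so Ond fires (Gate 7).
Gate 3: Ond on → Elm on.
Gate 2: Dor and Ond on → Run on.
Gate 4: Elm on → Ren on.
Run and Mar are on, so Pel fires (Gate 5).
Pel and Ren are on, so Zin fires (Gate 8).
Rho would need Zel and Val (Gate 9), but Val never turns on. Val would need Rho and Zin (Gate 11), but Rho never turns on.

Zin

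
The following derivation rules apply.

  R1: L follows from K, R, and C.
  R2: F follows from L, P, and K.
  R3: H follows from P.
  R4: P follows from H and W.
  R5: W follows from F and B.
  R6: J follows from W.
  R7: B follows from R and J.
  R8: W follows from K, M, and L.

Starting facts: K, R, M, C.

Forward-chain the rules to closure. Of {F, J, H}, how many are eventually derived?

1

K, R, and C hold, so L follows (R1).
From K, M, and L, R8 gives W.
W holds, so J follows (R6).
F would need L, P, and K (R2), but P is never established.
J: reached.
H would need P (R3), but P is never established.
Reached: J — 1 of the 3.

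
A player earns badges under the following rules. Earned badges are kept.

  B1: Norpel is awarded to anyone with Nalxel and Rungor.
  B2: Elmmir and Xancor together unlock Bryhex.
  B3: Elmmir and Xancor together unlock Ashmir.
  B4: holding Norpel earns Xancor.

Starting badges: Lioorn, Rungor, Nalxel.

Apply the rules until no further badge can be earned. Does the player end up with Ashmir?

Ashmir would need Elmmir and Xancor (B3), but Elmmir is never earned.

No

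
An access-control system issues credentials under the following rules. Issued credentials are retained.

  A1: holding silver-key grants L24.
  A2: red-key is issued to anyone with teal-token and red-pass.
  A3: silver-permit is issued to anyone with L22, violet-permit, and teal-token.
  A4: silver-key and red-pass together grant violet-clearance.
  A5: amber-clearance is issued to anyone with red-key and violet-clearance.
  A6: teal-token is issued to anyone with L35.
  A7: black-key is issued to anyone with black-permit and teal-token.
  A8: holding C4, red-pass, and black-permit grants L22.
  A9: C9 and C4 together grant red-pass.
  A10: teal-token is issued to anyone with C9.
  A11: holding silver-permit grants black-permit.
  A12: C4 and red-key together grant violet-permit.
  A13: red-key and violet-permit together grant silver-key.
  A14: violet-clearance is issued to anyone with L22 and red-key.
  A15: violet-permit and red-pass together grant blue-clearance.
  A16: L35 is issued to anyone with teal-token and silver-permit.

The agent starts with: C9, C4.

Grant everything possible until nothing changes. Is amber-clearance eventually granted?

Holding C9 and C4 grants red-pass (A9).
Holding C9 grants teal-token (A10).
Holding teal-token and red-pass grants red-key (A2).
Holding C4 and red-key grants violet-permit (A12).
Holding red-key and violet-permit grants silver-key (A13).
Holding silver-key and red-pass grants violet-clearance (A4).
Holding red-key and violet-clearance grants amber-clearance (A5).

Yes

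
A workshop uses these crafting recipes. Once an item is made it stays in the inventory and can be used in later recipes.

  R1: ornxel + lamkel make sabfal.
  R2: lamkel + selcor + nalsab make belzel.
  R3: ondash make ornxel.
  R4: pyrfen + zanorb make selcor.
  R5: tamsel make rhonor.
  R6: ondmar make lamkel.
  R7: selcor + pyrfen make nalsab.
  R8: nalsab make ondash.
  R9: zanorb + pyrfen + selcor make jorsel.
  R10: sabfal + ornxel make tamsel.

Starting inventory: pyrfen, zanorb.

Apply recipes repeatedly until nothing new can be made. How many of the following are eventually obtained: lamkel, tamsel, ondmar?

0

lamkel would need ondmar (R6), but ondmar is never obtained.
tamsel would need sabfal and ornxel (R10), but sabfal is never obtained.
No rule produces ondmar, and it is not given.
None of the 3 are reached.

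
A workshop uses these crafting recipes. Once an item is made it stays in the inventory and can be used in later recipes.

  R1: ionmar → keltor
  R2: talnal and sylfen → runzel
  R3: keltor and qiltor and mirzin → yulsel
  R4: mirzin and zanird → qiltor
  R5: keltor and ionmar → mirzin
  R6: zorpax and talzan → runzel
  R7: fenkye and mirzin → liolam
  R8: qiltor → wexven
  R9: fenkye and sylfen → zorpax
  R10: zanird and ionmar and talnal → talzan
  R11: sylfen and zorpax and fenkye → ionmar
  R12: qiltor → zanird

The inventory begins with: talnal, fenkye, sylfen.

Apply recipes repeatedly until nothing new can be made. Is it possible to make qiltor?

qiltor would need mirzin and zanird (R4), but zanird is never obtained.

No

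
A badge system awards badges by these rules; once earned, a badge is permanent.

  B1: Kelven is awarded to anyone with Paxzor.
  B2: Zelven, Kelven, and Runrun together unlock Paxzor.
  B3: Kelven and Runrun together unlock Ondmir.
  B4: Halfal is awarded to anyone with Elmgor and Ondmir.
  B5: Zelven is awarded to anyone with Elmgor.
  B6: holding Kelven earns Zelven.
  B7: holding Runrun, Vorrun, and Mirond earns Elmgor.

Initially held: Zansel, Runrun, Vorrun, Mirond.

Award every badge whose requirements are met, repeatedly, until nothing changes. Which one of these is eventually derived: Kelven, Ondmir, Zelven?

With Runrun, Vorrun, and Mirond, Elmgor is earned (B7).
With Elmgor, Zelven is earned (B5).
Ondmir would need Kelven and Runrun (B3), but Kelven is never earned. Kelven would need Paxzor (B1), but Paxzor is never earned.

Zelven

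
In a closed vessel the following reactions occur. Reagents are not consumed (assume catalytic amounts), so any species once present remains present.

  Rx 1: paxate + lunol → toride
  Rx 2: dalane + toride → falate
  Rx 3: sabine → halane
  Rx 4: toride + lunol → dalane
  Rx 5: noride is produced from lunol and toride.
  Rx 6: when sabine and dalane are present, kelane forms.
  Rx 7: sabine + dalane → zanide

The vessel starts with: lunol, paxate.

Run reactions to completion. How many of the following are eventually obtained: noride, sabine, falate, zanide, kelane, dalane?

3

paxate and lunol present → toride forms (Rx 1).
lunol and toride present → noride forms (Rx 5).
toride and lunol present → dalane forms (Rx 4).
dalane and toride present → falate forms (Rx 2).
noride: reached.
No rule produces sabine, and it is not given.
falate: reached.
zanide would need sabine and dalane (Rx 7), but sabine never forms.
kelane would need sabine and dalane (Rx 6), but sabine never forms.
dalane: reached.
Reached: noride, falate, and dalane — 3 of the 6.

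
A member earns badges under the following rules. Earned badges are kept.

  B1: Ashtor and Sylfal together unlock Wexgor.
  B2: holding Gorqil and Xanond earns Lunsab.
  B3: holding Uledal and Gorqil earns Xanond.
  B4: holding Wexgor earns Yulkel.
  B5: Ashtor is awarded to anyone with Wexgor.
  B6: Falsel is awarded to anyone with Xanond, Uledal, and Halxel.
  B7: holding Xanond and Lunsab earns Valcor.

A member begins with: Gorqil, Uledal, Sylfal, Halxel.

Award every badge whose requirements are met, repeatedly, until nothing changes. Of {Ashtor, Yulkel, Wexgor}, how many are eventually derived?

Ashtor would need Wexgor (B5), but Wexgor is never earned.
Yulkel would need Wexgor (B4), but Wexgor is never earned.
Wexgor would need Ashtor and Sylfal (B1), but Ashtor is never earned.
None of the 3 are reached.

0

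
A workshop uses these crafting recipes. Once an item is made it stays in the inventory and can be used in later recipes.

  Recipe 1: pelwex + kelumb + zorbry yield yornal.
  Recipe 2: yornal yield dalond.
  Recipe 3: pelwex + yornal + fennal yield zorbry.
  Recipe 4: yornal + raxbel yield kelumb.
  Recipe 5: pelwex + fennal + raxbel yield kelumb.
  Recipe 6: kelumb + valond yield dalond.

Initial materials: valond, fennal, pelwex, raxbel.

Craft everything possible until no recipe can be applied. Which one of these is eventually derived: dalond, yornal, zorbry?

dalond

pelwex + fennal + raxbel → kelumb (Recipe 5).
kelumb + valond → dalond (Recipe 6).
yornal would need pelwex, kelumb, and zorbry (Recipe 1), but zorbry is never obtained. zorbry would need pelwex, yornal, and fennal (Recipe 3), but yornal is never obtained.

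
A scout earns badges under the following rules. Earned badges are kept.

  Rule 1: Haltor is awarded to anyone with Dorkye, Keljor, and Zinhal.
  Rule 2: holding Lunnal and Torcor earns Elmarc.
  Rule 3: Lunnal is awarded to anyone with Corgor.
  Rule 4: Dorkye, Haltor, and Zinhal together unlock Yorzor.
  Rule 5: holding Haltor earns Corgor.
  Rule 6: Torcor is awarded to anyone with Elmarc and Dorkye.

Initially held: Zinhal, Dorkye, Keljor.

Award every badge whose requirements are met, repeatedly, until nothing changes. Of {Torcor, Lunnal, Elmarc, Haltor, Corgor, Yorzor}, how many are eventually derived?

With Dorkye, Keljor, and Zinhal, Haltor is earned (Rule 1).
With Dorkye, Haltor, and Zinhal, Yorzor is earned (Rule 4).
With Haltor, Corgor is earned (Rule 5).
With Corgor, Lunnal is earned (Rule 3).
Torcor would need Elmarc and Dorkye (Rule 6), but Elmarc is never earned.
Lunnal: reached.
Elmarc would need Lunnal and Torcor (Rule 2), but Torcor is never earned.
Haltor: reached.
Corgor: reached.
Yorzor: reached.
Reached: Lunnal, Haltor, Corgor, and Yorzor — 4 of the 6.

4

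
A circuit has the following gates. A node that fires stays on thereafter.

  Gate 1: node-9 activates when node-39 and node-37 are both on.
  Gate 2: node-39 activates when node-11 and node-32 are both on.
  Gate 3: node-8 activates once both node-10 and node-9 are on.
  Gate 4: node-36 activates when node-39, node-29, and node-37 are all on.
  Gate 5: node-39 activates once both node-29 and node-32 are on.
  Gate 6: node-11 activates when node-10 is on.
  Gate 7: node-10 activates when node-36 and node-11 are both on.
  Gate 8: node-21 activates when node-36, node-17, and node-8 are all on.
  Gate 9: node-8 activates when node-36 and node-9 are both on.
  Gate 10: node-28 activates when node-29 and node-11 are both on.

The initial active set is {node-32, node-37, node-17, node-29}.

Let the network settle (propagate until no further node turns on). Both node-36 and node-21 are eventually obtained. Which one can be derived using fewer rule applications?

node-36: Gate 5: node-29 and node-32 on → node-39 on. node-39, node-29, and node-37 are on, so node-36 activates (Gate 4). [2 rule applications]
node-21: Gate 5: node-29 and node-32 on → node-39 on. Gate 1: node-39 and node-37 on → node-9 on. node-39, node-29, and node-37 are on, so node-36 activates (Gate 4). Gate 9: node-36 and node-9 on → node-8 on. Gate 8: node-36, node-17, and node-8 on → node-21 on. [5 rule applications]
node-36 needs fewer.

node-36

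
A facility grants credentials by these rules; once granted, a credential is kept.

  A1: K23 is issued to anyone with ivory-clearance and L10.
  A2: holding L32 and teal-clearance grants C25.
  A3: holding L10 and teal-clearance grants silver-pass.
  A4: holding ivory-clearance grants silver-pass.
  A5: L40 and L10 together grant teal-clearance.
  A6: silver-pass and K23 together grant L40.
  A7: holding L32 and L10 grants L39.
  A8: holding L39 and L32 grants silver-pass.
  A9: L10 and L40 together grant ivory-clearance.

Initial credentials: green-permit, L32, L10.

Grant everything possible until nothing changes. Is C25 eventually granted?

No

C25 would need L32 and teal-clearance (A2), but teal-clearance is never granted.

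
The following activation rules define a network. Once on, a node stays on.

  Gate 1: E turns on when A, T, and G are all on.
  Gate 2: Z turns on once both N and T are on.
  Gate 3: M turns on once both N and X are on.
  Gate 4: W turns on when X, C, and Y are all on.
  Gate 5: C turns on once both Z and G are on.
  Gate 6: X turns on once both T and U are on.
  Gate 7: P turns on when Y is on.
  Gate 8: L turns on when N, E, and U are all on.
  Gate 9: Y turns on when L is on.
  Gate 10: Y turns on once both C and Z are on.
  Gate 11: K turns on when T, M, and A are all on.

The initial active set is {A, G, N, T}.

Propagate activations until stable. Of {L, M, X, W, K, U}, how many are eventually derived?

L would need N, E, and U (Gate 8), but U never turns on.
M would need N and X (Gate 3), but X never turns on.
X would need T and U (Gate 6), but U never turns on.
W would need X, C, and Y (Gate 4), but X never turns on.
K would need T, M, and A (Gate 11), but M never turns on.
No rule produces U, and it is not given.
None of the 6 are reached.

0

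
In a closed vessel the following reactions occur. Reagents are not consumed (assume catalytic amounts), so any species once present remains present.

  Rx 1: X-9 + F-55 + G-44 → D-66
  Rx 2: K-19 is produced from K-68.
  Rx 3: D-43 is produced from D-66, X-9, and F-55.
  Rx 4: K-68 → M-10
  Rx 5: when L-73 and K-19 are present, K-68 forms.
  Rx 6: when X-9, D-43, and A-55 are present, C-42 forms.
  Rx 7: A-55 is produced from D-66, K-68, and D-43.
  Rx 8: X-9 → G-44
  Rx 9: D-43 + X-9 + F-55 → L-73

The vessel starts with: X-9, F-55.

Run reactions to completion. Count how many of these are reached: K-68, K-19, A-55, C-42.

0

K-68 would need L-73 and K-19 (Rx 5), but K-19 never forms.
K-19 would need K-68 (Rx 2), but K-68 never forms.
A-55 would need D-66, K-68, and D-43 (Rx 7), but K-68 never forms.
C-42 would need X-9, D-43, and A-55 (Rx 6), but A-55 never forms.
None of the 4 are reached.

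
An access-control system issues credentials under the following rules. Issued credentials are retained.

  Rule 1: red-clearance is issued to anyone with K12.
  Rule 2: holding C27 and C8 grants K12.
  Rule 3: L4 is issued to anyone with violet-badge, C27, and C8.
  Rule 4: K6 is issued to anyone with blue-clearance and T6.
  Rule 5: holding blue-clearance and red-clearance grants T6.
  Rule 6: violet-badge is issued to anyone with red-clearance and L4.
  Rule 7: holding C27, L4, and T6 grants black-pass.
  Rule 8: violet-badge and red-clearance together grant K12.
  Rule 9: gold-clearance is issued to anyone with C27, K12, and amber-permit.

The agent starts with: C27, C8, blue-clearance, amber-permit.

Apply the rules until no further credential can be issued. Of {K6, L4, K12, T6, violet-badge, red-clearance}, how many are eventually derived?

Holding C27 and C8 grants K12 (Rule 2).
Holding K12 grants red-clearance (Rule 1).
Holding blue-clearance and red-clearance grants T6 (Rule 5).
Holding blue-clearance and T6 grants K6 (Rule 4).
K6: reached.
L4 would need violet-badge, C27, and C8 (Rule 3), but violet-badge is never granted.
K12: reached.
T6: reached.
violet-badge would need red-clearance and L4 (Rule 6), but L4 is never granted.
red-clearance: reached.
Reached: K6, K12, T6, and red-clearance — 4 of the 6.

4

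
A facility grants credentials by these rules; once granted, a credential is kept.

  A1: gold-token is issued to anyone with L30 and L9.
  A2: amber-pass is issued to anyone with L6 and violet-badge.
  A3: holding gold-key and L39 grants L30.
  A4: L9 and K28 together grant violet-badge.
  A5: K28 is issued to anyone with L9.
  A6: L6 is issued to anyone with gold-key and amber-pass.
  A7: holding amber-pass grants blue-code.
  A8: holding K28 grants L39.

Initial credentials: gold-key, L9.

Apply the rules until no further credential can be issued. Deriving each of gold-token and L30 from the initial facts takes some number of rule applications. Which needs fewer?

L30: Holding L9 grants K28 (A5). Holding K28 grants L39 (A8). Holding gold-key and L39 grants L30 (A3). [3 rule applications]
gold-token: Holding L9 grants K28 (A5). Holding K28 grants L39 (A8). Holding gold-key and L39 grants L30 (A3). Holding L30 and L9 grants gold-token (A1). [4 rule applications]
L30 needs fewer.

L30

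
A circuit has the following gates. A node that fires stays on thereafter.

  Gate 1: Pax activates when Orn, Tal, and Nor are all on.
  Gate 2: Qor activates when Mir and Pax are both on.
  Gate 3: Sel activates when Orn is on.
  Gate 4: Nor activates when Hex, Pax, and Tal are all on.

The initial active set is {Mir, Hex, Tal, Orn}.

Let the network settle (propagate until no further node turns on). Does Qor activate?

Qor would need Mir and Pax (Gate 2), but Pax never turns on.

No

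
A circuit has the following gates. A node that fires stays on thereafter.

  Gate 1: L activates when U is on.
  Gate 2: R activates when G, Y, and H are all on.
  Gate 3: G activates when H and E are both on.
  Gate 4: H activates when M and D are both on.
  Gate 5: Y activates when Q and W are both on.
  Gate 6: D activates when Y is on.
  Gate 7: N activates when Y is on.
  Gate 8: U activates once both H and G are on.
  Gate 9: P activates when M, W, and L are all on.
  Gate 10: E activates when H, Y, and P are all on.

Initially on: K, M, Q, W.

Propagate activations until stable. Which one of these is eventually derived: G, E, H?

Gate 5: Q and W on → Y on.
Gate 6: Y on → D on.
Gate 4: M and D on → H on.
G would need H and E (Gate 3), but E never turns on. E would need H, Y, and P (Gate 10), but P never turns on.

H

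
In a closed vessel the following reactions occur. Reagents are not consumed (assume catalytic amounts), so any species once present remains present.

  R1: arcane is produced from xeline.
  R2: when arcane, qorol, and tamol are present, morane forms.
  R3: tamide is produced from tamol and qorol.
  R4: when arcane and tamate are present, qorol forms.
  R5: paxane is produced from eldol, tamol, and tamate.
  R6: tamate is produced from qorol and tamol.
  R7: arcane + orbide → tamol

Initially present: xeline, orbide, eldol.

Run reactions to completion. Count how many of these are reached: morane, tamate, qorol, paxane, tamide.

0

morane would need arcane, qorol, and tamol (R2), but qorol never forms.
tamate would need qorol and tamol (R6), but qorol never forms.
qorol would need arcane and tamate (R4), but tamate never forms.
paxane would need eldol, tamol, and tamate (R5), but tamate never forms.
tamide would need tamol and qorol (R3), but qorol never forms.
None of the 5 are reached.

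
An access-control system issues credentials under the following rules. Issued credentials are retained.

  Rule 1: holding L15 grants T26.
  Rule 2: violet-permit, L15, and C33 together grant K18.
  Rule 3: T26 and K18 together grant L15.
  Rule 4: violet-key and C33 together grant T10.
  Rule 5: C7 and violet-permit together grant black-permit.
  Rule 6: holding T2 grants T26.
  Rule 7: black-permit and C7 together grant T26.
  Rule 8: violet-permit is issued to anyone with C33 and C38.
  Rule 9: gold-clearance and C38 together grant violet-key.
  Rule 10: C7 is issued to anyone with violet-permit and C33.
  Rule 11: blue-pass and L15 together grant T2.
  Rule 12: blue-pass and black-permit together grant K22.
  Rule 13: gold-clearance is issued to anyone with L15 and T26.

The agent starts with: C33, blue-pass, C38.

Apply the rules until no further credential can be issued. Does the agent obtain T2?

T2 would need blue-pass and L15 (Rule 11), but L15 is never granted.

No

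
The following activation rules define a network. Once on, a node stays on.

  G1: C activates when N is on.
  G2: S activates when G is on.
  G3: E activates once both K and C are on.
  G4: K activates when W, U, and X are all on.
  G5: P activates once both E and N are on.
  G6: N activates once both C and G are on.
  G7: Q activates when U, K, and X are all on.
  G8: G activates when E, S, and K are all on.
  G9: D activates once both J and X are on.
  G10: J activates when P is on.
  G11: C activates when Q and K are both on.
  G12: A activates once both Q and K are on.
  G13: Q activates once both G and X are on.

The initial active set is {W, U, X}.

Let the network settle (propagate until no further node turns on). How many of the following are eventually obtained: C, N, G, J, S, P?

G4: W, U, and X on → K on.
U, K, and X are on, so Q activates (G7).
G11: Q and K on → C on.
C: reached.
N would need C and G (G6), but G never turns on.
G would need E, S, and K (G8), but S never turns on.
J would need P (G10), but P never turns on.
S would need G (G2), but G never turns on.
P would need E and N (G5), but N never turns on.
Reached: C — 1 of the 6.

1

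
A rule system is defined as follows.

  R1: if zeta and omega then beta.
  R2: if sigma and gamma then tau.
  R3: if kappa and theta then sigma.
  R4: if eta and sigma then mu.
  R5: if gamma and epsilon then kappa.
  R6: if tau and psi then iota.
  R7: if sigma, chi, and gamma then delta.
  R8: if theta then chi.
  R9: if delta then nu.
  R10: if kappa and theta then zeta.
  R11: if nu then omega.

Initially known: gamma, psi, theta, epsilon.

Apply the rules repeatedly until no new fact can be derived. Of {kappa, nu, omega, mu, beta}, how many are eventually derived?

4

gamma and epsilon hold, so kappa follows (R5).
From theta, R8 gives chi.
From kappa and theta, R10 gives zeta.
kappa and theta hold, so sigma follows (R3).
From sigma, chi, and gamma, R7 gives delta.
From delta, R9 gives nu.
From nu, R11 gives omega.
From zeta and omega, R1 gives beta.
kappa: reached.
nu: reached.
omega: reached.
mu would need eta and sigma (R4), but eta is never established.
beta: reached.
Reached: kappa, nu, omega, and beta — 4 of the 5.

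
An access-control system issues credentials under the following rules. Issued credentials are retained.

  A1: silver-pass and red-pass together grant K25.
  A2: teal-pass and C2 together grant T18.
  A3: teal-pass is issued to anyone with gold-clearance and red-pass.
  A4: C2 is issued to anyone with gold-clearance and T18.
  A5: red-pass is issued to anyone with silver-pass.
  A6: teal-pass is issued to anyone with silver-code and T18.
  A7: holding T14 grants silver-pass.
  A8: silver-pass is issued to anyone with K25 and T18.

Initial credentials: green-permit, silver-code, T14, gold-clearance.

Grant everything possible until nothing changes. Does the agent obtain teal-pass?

Holding T14 grants silver-pass (A7).
Holding silver-pass grants red-pass (A5).
Holding gold-clearance and red-pass grants teal-pass (A3).

Yes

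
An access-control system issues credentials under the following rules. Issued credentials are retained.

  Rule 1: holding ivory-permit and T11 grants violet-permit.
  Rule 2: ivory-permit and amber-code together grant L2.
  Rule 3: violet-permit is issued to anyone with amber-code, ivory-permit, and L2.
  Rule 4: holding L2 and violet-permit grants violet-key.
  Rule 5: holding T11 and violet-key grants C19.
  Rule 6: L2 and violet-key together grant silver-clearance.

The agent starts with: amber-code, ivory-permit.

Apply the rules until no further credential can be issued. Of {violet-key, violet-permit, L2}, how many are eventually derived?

Holding ivory-permit and amber-code grants L2 (Rule 2).
Holding amber-code, ivory-permit, and L2 grants violet-permit (Rule 3).
Holding L2 and violet-permit grants violet-key (Rule 4).
violet-key: reached.
violet-permit: reached.
L2: reached.
All 3 are reached.

3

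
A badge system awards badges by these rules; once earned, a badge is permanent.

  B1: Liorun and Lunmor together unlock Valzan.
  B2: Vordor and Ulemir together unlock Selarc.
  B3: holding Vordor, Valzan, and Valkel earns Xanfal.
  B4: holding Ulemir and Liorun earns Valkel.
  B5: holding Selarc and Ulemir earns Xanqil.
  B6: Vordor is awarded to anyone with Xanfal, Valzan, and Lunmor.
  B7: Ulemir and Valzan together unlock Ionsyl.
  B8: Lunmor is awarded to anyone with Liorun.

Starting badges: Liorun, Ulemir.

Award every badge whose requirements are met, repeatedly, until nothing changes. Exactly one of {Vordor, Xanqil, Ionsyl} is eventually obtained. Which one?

Ionsyl

With Liorun, Lunmor is earned (B8).
With Liorun and Lunmor, Valzan is earned (B1).
With Ulemir and Valzan, Ionsyl is earned (B7).
Xanqil would need Selarc and Ulemir (B5), but Selarc is never earned. Vordor would need Xanfal, Valzan, and Lunmor (B6), but Xanfal is never earned.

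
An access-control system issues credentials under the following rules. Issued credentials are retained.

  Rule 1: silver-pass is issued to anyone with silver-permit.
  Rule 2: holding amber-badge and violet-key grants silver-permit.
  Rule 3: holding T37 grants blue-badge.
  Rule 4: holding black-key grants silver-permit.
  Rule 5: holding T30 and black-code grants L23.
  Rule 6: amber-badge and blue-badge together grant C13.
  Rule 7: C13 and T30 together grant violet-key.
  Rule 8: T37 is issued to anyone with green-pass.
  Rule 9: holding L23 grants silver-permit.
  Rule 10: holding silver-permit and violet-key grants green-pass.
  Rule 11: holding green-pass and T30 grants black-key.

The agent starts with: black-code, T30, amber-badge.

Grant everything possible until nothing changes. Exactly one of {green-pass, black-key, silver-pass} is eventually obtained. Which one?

Holding T30 and black-code grants L23 (Rule 5).
Holding L23 grants silver-permit (Rule 9).
Holding silver-permit grants silver-pass (Rule 1).
black-key would need green-pass and T30 (Rule 11), but green-pass is never granted. green-pass would need silver-permit and violet-key (Rule 10), but violet-key is never granted.

silver-pass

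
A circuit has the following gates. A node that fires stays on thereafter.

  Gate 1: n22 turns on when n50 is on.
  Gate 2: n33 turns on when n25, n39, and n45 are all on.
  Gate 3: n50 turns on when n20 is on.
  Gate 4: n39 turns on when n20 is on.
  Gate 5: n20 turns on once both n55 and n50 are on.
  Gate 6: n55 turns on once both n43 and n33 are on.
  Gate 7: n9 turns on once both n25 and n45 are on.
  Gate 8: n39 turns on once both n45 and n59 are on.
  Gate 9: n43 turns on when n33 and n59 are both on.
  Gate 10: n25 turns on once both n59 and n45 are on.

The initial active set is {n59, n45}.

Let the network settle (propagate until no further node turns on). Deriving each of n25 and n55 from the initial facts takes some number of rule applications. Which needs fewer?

n25: n59 and n45 are on, so n25 turns on (Gate 10). [1 rule application]
n55: Gate 10: n59 and n45 on → n25 on. n45 and n59 are on, so n39 turns on (Gate 8). n25, n39, and n45 are on, so n33 turns on (Gate 2). n33 and n59 are on, so n43 turns on (Gate 9). Gate 6: n43 and n33 on → n55 on. [5 rule applications]
n25 needs fewer.

n25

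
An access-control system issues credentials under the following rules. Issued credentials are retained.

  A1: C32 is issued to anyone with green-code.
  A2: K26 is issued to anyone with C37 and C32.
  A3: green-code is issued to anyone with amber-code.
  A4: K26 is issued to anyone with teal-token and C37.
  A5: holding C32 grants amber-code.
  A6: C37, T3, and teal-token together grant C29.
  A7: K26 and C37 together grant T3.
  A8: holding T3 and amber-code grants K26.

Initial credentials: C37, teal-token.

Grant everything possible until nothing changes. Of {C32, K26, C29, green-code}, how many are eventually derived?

2

Holding teal-token and C37 grants K26 (A4).
Holding K26 and C37 grants T3 (A7).
Holding C37, T3, and teal-token grants C29 (A6).
C32 would need green-code (A1), but green-code is never granted.
K26: reached.
C29: reached.
green-code would need amber-code (A3), but amber-code is never granted.
Reached: K26 and C29 — 2 of the 4.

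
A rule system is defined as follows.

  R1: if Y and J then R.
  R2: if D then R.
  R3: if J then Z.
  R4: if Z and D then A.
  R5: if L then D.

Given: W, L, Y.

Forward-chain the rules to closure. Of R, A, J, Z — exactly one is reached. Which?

R

L holds, so D follows (R5).
D holds, so R follows (R2).
A would need Z and D (R4), but Z is never established. Z would need J (R3), but J is never established. No rule produces J, and it is not given.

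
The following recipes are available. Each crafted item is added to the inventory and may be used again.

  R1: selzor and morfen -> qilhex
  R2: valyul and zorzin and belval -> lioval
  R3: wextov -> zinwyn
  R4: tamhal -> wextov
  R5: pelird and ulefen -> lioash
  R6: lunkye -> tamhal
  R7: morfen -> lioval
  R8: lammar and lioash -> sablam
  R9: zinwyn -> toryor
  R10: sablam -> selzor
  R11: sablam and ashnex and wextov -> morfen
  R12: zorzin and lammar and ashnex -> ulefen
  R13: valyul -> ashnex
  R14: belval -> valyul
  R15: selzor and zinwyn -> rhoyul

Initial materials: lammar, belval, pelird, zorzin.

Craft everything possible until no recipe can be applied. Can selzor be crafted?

Using R14, belval makes valyul.
Using R13, valyul makes ashnex.
zorzin and lammar and ashnex -> ulefen (R12).
pelird and ulefen -> lioash (R5).
Using R8, lammar and lioash make sablam.
Using R10, sablam makes selzor.

Yes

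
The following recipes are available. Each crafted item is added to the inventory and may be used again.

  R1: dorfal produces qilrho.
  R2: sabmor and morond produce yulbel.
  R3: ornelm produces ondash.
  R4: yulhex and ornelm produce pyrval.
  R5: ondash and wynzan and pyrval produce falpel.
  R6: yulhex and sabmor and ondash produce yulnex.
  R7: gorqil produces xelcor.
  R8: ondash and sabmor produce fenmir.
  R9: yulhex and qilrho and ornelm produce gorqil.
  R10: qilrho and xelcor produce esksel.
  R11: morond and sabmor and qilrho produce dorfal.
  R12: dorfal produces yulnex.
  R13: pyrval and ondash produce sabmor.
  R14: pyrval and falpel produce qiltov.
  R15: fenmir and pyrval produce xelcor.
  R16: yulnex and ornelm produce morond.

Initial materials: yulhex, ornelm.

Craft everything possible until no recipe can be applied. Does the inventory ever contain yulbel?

yulhex and ornelm → pyrval (R4).
ornelm → ondash (R3).
pyrval and ondash → sabmor (R13).
yulhex and sabmor and ondash → yulnex (R6).
Using R16, yulnex and ornelm make morond.
Using R2, sabmor and morond make yulbel.

Yes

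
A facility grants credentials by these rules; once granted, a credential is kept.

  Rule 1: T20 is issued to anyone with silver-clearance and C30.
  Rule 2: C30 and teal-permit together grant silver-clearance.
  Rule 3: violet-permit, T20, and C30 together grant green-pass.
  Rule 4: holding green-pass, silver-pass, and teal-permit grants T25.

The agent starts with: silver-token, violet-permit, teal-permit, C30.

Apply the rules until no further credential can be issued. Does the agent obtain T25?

No

T25 would need green-pass, silver-pass, and teal-permit (Rule 4), but silver-pass is never granted.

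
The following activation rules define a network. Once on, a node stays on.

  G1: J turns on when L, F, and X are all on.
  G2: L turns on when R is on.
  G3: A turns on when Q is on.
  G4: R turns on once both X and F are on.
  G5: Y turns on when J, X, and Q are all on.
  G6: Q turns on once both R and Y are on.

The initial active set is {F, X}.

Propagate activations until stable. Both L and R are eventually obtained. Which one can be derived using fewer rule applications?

R

R: G4: X and F on → R on. [1 rule application]
L: X and F are on, so R turns on (G4). G2: R on → L on. [2 rule applications]
R needs fewer.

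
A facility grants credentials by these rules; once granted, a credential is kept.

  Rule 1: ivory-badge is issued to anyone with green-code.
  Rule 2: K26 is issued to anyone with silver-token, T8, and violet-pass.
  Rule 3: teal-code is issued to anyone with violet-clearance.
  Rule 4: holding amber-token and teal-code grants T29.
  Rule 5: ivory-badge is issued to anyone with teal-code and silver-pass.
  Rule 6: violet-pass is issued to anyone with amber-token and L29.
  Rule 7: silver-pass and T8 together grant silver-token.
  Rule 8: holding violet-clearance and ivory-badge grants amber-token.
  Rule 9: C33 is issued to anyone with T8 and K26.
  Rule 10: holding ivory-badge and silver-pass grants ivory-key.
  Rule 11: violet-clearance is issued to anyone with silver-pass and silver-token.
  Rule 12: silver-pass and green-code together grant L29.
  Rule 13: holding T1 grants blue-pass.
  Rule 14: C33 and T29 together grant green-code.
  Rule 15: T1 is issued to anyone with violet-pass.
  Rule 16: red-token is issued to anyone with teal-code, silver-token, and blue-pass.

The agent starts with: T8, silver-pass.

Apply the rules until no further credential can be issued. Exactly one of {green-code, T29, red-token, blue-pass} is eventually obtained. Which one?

T29

Holding silver-pass and T8 grants silver-token (Rule 7).
Holding silver-pass and silver-token grants violet-clearance (Rule 11).
Holding violet-clearance grants teal-code (Rule 3).
Holding teal-code and silver-pass grants ivory-badge (Rule 5).
Holding violet-clearance and ivory-badge grants amber-token (Rule 8).
Holding amber-token and teal-code grants T29 (Rule 4).
green-code would need C33 and T29 (Rule 14), but C33 is never granted. blue-pass would need T1 (Rule 13), but T1 is never granted. red-token would need teal-code, silver-token, and blue-pass (Rule 16), but blue-pass is never granted.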